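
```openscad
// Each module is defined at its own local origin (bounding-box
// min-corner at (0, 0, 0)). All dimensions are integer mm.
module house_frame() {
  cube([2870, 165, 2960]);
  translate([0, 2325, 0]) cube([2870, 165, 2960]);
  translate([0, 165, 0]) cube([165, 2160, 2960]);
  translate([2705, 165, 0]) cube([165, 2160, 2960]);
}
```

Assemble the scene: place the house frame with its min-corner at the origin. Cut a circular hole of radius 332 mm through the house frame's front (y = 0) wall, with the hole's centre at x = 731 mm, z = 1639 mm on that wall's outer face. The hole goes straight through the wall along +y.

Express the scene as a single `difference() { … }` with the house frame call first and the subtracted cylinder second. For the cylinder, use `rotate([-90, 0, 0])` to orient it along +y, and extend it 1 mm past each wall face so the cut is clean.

difference() {
  house_frame();
  translate([731, -1, 1639]) rotate([-90, 0, 0]) cylinder(h = 167, r = 332);
}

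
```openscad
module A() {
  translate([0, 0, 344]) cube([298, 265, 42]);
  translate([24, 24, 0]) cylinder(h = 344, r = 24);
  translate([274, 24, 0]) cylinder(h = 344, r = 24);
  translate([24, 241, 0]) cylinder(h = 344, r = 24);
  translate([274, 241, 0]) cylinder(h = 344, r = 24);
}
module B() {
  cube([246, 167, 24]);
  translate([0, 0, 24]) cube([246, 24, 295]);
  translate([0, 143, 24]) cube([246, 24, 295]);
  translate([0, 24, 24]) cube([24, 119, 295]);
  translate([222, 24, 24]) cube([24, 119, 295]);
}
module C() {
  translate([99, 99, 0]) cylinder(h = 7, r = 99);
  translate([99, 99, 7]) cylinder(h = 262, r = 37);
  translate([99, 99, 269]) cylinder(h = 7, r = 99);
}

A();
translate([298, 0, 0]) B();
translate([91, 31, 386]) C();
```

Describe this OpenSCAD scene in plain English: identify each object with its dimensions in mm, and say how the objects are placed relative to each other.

A is a simple wooden stool: a rectangular seat 298 mm (x) by 265 mm (y), 42 mm thick, top face at z = 386 mm, on four round legs, each 48 mm in diameter. The legs rest on z = 0, each leg's axis is inset half a diameter from the nearest pair of seat edges (so the leg's bounding box is flush with the corner).

B is an open storage box with external size 246×167×319 mm and wall thickness 24 mm (the base is also 24 mm thick). The base covers the whole footprint; the four walls stand on the base, with the y-facing walls full-width and the x-facing walls fitting between their inner faces.

C is a spool: two coaxial disc flanges of radius 99 mm and thickness 7 mm, joined by a core cylinder of radius 37 mm and height 262 mm. The lower flange rests on z = 0 and the three cylinders share a vertical axis.

The open box is against the stool's +x side, with their −y faces flush. The spool is on top of the stool.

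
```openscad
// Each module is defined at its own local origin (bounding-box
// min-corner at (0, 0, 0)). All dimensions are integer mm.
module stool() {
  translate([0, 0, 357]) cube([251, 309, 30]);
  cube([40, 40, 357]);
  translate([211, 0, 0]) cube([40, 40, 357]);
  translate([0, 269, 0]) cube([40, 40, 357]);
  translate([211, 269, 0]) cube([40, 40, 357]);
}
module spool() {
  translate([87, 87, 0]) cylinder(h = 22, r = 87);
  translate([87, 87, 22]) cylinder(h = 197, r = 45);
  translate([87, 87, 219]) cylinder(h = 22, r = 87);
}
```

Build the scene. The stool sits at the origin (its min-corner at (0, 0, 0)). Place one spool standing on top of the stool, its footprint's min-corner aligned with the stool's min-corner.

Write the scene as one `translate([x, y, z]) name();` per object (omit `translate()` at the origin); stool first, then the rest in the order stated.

stool();
translate([0, 0, 387]) spool();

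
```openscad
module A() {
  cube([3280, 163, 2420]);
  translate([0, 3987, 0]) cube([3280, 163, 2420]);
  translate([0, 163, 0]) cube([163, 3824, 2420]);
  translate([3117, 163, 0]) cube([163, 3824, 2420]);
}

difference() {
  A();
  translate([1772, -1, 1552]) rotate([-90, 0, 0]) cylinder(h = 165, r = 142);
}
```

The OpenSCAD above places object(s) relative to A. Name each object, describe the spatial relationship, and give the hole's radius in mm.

A is a house frame. The house frame has a circular hole through its front wall. The hole's radius is 142 mm.

The subtracted cylinder has r = 142 mm.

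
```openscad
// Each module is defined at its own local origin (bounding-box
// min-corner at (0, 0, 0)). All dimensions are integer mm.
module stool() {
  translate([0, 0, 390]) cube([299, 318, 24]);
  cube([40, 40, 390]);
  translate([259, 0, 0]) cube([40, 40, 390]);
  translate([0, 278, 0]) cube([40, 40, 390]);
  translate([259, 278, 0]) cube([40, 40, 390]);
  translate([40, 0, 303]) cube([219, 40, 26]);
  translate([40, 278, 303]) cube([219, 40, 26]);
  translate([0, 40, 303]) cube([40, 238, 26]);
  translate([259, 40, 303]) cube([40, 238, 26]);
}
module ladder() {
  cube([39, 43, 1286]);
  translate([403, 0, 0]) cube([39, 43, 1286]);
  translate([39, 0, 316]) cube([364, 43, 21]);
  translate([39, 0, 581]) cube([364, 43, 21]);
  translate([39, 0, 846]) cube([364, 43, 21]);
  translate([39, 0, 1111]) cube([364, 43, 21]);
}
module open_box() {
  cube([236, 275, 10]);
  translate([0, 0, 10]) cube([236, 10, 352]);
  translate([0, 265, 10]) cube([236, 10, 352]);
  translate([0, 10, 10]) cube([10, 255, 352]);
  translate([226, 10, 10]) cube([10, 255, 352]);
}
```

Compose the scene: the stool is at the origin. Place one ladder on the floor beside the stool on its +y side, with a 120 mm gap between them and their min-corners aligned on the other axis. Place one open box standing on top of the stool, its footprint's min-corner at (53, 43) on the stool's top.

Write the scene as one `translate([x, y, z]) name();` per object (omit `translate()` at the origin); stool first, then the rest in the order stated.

stool();
translate([0, 438, 0]) ladder();
translate([53, 43, 414]) open_box();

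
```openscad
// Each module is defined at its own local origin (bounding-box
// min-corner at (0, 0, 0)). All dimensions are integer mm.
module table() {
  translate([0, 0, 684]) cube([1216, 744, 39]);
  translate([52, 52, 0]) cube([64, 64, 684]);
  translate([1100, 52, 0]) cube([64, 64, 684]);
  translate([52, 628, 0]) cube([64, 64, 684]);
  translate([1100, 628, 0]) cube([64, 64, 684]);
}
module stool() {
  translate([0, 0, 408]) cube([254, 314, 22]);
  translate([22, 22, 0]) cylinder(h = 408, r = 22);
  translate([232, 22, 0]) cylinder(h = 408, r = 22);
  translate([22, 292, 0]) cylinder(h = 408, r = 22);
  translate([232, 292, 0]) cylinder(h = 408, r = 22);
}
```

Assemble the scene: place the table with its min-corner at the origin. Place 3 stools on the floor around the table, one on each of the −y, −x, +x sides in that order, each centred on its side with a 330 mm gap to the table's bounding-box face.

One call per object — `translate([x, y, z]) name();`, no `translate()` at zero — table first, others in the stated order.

table();
translate([481, -644, 0]) stool();
translate([-584, 215, 0]) stool();
translate([1546, 215, 0]) stool();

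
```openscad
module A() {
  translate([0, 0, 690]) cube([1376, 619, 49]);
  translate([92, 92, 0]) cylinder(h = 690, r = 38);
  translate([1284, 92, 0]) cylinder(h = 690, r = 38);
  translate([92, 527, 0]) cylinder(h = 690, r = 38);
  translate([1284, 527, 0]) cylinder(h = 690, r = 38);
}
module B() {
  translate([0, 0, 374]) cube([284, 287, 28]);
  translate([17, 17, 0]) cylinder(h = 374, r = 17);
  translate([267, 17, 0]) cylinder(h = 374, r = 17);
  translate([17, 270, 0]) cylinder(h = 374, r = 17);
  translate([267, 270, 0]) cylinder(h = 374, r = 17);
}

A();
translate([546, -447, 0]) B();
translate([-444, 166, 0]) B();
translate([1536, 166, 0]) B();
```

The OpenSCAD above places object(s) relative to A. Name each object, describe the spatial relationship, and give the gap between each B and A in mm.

A is a table. B is a stool. Three stools sit around the table at the −y, −x, +x sides. The gap between each stool and the table is 160 mm.

Each stool's nearest face is 160 mm from the table's bounding box.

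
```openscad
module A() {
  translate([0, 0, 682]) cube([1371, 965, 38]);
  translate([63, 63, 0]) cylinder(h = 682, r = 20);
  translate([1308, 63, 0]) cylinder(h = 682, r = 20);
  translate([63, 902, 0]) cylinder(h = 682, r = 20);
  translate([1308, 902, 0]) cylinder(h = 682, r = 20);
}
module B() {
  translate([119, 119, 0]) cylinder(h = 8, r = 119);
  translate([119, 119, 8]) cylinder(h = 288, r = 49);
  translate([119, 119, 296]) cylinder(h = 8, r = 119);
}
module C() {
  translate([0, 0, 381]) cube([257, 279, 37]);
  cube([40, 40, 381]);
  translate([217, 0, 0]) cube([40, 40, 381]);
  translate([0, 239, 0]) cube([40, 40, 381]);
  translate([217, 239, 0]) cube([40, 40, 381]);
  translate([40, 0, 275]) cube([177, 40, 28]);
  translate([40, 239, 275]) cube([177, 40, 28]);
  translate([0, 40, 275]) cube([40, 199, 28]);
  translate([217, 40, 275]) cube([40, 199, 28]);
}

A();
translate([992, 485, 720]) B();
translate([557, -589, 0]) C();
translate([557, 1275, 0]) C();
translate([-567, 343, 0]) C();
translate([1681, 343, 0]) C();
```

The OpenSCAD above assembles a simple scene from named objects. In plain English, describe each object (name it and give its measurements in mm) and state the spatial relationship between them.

A is a rectangular dining table. The top is 1371×965×38 mm with its upper surface at z = 720 mm. It stands on four round legs of 40 mm diameter, each leg's bounding box inset 43 mm from the nearest pair of top edges, running from the floor to the underside of the top.

B is a spool: two coaxial disc flanges of radius 119 mm and thickness 8 mm, joined by a core cylinder of radius 49 mm and height 288 mm. The lower flange rests on z = 0 and the three cylinders share a vertical axis.

C is a simple wooden stool: a rectangular seat 257 mm (x) by 279 mm (y), 37 mm thick, top face at z = 418 mm, on four square legs, each 40×40 mm in cross-section. The legs rest on z = 0, each flush with a corner of the seat. Four stretchers, 40 mm wide and 28 mm tall, connect adjacent legs with their undersides at z = 275 mm, each running between the inner faces of the legs it joins and aligned with the legs' outer faces on the other axis.

The spool is on top of the table. Four stools sit around the table at the −y, +y, −x, +x sides.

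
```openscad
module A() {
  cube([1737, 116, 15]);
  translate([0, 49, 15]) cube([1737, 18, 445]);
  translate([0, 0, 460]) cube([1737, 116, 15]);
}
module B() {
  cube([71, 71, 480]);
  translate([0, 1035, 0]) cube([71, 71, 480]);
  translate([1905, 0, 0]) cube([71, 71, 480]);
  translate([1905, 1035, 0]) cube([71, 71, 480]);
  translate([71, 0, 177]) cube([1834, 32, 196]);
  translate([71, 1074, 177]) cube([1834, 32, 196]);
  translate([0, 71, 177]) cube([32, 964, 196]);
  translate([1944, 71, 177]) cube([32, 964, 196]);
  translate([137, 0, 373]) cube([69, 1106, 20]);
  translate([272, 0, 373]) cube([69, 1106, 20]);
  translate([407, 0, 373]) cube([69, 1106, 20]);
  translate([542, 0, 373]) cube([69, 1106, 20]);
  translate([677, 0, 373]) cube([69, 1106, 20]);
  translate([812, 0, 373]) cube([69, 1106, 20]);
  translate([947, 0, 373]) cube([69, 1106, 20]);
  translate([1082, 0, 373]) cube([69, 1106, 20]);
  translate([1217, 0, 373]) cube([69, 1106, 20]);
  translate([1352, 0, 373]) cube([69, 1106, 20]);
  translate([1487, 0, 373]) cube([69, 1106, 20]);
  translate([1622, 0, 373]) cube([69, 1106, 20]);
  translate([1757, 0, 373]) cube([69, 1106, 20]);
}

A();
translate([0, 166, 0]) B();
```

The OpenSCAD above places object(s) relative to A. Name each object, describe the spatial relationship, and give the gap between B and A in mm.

A is an I-beam. B is a bed frame. The bed frame is on the floor beside the I-beam on its +y side. The gap between the bed frame and the I-beam is 50 mm.

The bed frame's nearest face is 50 mm from the I-beam's +y face.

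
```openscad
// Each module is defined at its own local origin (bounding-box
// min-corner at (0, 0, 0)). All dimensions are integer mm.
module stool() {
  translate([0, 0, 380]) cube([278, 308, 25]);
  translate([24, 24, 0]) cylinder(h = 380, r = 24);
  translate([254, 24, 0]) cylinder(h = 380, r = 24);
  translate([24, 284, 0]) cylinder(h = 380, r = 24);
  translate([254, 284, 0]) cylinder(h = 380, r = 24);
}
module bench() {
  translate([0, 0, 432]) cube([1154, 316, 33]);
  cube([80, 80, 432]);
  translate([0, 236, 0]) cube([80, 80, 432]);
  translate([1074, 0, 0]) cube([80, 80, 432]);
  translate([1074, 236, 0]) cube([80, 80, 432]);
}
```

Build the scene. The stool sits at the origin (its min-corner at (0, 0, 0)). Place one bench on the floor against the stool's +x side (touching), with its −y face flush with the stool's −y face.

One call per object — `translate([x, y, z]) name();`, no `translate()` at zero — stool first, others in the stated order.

stool();
translate([278, 0, 0]) bench();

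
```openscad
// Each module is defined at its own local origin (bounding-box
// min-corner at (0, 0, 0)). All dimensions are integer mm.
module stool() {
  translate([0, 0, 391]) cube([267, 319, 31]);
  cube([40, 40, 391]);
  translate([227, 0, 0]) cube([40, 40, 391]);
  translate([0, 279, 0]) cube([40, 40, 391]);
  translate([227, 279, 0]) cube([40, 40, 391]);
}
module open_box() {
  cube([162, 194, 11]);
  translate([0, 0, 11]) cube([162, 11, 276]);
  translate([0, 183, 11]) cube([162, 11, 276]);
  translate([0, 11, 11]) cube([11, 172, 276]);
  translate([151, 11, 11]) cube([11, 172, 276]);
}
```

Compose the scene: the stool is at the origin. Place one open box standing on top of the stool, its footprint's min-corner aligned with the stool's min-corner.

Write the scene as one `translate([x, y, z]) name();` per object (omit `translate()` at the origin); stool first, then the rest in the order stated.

stool();
translate([0, 0, 422]) open_box();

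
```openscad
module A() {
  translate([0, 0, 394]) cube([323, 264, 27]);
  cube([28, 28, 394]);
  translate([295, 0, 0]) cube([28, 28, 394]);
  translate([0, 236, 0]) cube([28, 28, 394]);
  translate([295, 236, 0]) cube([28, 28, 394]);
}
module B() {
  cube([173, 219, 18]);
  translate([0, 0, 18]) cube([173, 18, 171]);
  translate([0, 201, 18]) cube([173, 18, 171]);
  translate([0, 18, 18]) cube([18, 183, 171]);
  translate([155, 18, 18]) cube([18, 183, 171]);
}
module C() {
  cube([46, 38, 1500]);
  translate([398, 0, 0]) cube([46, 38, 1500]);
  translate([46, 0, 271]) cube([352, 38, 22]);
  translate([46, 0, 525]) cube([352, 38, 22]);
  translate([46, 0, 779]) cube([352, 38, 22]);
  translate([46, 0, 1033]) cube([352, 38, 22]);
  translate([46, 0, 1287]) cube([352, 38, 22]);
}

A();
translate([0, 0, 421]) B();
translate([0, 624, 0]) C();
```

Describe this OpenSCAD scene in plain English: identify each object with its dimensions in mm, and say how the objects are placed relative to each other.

A is a simple wooden stool: a rectangular seat 323 mm (x) by 264 mm (y), 27 mm thick, top face at z = 421 mm, on four square legs, each 28×28 mm in cross-section. The legs rest on z = 0, each flush with a corner of the seat.

B is an open-topped rectangular box: outside dimensions 173×219×189 mm, with a uniform wall and base thickness of 18 mm. The base is a full 173×219 slab on the floor; four walls sit on top of the base. The front and back walls (the −y and +y sides) span the full width; the two side walls fit between them.

C is a wooden ladder with two side rails of 46×38 mm section and 1500 mm height, set 444 mm apart overall. Between them run 5 rectangular rungs (38 mm deep, 22 mm thick), front faces flush with the rails' −y face. The bottom of the first rung is 271 mm above the floor and each subsequent rung is 254 mm higher than the one below.

The open box is on top of the stool. The ladder is on the floor beside the stool on its +y side.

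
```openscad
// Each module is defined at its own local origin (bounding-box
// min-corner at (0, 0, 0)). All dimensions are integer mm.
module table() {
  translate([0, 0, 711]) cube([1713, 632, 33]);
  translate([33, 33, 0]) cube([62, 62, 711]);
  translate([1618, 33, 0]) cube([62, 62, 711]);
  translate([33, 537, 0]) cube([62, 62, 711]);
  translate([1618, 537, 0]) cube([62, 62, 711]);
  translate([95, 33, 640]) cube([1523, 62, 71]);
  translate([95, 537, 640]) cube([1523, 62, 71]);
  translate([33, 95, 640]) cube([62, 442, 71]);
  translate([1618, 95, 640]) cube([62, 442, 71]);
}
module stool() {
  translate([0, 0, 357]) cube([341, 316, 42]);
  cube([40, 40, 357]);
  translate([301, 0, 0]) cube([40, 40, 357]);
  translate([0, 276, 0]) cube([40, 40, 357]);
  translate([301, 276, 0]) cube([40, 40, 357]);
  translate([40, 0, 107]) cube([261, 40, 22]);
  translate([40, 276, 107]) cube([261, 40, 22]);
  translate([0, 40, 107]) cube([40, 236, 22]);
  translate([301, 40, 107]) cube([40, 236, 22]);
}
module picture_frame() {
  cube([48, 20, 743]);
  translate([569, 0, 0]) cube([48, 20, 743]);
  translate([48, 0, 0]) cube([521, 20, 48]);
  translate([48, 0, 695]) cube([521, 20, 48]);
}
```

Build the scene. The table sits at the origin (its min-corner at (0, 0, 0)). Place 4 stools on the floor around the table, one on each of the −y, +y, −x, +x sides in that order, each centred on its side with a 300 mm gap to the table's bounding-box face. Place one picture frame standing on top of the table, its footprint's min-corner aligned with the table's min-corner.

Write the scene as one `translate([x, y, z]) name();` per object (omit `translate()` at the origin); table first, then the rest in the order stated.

table();
translate([686, -616, 0]) stool();
translate([686, 932, 0]) stool();
translate([-641, 158, 0]) stool();
translate([2013, 158, 0]) stool();
translate([0, 0, 744]) picture_frame();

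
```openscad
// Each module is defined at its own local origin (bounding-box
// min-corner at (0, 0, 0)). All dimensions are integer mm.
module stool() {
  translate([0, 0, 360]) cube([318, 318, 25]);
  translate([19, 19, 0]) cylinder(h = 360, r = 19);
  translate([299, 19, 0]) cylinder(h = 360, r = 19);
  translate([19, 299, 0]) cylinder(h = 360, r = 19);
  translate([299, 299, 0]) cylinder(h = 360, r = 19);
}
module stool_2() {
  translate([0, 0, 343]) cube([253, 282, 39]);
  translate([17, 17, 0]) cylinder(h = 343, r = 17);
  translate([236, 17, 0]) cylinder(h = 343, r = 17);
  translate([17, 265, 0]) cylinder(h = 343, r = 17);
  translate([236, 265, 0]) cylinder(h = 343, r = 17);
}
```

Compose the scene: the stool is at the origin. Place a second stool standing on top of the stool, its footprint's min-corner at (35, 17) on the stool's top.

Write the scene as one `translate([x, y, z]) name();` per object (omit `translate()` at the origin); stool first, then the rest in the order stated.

stool();
translate([35, 17, 385]) stool_2();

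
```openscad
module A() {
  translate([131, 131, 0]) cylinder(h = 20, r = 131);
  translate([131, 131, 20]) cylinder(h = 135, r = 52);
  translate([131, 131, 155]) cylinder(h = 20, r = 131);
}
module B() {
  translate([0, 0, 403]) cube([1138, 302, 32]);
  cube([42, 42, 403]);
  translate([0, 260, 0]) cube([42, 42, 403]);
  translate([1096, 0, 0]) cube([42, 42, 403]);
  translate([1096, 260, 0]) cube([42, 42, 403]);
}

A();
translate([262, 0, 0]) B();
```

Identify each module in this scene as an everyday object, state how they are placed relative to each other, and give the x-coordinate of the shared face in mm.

The spool's +x face and the bench's −x face are both at x = 262 mm.

A is a spool. B is a bench. The bench is against the spool's +x side, with their −y faces flush. The x-coordinate of the shared face is 262 mm.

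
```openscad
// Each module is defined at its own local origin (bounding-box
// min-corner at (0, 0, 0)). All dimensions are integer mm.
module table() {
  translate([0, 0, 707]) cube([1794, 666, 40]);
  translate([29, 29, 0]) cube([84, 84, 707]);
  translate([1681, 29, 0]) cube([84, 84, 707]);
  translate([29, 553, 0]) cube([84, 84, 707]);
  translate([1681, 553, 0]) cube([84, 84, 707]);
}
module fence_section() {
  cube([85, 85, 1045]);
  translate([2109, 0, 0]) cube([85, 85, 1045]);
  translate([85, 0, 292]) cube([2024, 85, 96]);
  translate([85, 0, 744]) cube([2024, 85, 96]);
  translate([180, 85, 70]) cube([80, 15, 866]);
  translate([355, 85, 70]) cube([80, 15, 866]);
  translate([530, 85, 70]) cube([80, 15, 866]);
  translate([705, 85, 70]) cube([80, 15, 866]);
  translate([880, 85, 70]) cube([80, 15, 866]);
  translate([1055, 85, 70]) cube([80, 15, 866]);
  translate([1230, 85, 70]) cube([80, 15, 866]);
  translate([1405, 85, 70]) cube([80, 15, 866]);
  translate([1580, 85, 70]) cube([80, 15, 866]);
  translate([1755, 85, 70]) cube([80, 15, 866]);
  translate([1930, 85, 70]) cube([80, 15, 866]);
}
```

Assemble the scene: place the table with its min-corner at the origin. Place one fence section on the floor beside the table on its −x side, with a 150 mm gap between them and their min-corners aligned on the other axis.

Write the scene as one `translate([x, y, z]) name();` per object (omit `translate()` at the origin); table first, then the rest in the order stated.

table();
translate([-2344, 0, 0]) fence_section();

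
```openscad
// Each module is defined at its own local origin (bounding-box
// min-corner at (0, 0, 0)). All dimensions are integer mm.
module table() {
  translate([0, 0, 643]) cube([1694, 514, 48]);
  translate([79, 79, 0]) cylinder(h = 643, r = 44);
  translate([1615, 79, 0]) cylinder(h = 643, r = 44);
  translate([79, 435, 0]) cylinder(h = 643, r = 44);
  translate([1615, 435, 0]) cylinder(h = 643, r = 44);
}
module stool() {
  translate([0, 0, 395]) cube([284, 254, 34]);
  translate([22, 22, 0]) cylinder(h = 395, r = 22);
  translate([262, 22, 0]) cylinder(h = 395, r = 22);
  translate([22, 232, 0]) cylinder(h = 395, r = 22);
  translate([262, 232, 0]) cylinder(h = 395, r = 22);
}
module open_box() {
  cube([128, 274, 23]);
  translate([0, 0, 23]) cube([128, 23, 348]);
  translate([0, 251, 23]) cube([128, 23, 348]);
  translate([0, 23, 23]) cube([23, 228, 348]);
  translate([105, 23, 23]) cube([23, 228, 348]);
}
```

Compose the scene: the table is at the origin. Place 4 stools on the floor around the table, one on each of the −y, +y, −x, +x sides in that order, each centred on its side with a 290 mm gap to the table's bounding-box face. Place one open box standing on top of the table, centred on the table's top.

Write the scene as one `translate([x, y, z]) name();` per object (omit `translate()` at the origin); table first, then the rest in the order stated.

table();
translate([705, -544, 0]) stool();
translate([705, 804, 0]) stool();
translate([-574, 130, 0]) stool();
translate([1984, 130, 0]) stool();
translate([783, 120, 691]) open_box();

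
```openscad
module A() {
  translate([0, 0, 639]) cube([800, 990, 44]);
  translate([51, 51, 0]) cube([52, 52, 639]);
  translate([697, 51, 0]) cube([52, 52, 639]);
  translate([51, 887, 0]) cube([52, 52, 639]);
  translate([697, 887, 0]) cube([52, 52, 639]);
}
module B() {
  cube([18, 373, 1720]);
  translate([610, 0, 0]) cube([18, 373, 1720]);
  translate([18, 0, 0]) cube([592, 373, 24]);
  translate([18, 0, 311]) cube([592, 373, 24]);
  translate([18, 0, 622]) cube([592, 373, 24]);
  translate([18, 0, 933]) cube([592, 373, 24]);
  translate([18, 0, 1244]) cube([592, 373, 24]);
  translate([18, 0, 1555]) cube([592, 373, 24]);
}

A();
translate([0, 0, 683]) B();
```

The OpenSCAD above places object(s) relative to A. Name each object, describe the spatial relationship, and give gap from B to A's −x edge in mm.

A is a table. B is a bookshelf. The bookshelf is on top of the table. The gap from the bookshelf to the table's −x edge is 0 mm.

The bookshelf's min-x is at 0; the table's min-x is 0; gap = 0 mm.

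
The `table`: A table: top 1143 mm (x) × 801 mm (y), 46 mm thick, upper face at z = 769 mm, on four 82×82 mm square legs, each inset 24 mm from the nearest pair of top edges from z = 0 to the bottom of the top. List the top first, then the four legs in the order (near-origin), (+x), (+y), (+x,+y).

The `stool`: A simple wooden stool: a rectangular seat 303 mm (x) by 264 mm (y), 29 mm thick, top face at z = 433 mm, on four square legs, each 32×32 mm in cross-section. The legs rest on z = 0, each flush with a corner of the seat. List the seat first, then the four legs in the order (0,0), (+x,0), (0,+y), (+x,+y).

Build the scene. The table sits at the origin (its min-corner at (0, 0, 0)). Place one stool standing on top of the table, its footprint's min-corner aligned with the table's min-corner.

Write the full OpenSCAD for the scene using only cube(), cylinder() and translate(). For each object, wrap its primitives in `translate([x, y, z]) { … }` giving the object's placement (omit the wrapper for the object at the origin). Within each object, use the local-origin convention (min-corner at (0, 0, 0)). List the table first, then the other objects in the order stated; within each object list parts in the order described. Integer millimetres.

translate([0, 0, 723]) cube([1143, 801, 46]);
translate([24, 24, 0]) cube([82, 82, 723]);
translate([1037, 24, 0]) cube([82, 82, 723]);
translate([24, 695, 0]) cube([82, 82, 723]);
translate([1037, 695, 0]) cube([82, 82, 723]);
translate([0, 0, 769]) {
  translate([0, 0, 404]) cube([303, 264, 29]);
  cube([32, 32, 404]);
  translate([271, 0, 0]) cube([32, 32, 404]);
  translate([0, 232, 0]) cube([32, 32, 404]);
  translate([271, 232, 0]) cube([32, 32, 404]);
}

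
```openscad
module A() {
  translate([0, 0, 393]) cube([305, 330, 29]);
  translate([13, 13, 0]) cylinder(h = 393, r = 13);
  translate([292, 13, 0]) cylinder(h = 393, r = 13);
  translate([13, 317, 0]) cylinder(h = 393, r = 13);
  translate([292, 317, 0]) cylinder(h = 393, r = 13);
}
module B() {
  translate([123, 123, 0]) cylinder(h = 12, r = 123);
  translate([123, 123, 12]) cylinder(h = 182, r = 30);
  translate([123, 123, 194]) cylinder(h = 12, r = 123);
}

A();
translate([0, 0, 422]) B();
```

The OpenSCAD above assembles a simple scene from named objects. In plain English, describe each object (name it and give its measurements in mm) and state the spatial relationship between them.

A is a four-legged stool. The seat is a 305×330×29 mm slab whose top surface is at z = 422 mm; four round legs, each 26 mm in diameter, run from the floor (z = 0) to the underside of the seat, each leg's axis is inset half a diameter from the nearest pair of seat edges (so the leg's bounding box is flush with the corner).

B is a spool: two coaxial disc flanges of radius 123 mm and thickness 12 mm, joined by a core cylinder of radius 30 mm and height 182 mm. The lower flange rests on z = 0 and the three cylinders share a vertical axis.

The spool is on top of the stool.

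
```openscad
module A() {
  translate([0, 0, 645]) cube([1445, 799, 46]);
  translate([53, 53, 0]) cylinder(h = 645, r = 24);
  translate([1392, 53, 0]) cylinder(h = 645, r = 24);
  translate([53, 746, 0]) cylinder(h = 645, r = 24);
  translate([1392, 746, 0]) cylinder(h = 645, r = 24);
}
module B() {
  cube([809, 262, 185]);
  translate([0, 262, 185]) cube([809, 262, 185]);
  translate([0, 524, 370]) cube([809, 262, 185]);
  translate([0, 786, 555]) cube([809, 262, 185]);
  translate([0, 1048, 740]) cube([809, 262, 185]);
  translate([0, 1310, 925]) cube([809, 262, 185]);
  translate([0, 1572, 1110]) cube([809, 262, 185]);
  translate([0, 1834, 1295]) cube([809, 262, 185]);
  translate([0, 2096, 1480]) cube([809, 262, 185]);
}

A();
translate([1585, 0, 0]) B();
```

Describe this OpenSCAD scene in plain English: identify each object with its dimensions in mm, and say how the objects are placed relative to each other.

A is a rectangular dining table. The top is 1445×799×46 mm with its upper surface at z = 691 mm. It stands on four round legs of 48 mm diameter, each leg's bounding box inset 29 mm from the nearest pair of top edges, running from the floor to the underside of the top.

B is a run of 9 identical solid stair steps. Each tread is 809×262 mm and each step block is 185 mm high. Step 1 rests on the floor; step k is offset from step 1 by (k−1)×262 mm in y and (k−1)×185 mm in z.

The staircase is on the floor beside the table on its +x side.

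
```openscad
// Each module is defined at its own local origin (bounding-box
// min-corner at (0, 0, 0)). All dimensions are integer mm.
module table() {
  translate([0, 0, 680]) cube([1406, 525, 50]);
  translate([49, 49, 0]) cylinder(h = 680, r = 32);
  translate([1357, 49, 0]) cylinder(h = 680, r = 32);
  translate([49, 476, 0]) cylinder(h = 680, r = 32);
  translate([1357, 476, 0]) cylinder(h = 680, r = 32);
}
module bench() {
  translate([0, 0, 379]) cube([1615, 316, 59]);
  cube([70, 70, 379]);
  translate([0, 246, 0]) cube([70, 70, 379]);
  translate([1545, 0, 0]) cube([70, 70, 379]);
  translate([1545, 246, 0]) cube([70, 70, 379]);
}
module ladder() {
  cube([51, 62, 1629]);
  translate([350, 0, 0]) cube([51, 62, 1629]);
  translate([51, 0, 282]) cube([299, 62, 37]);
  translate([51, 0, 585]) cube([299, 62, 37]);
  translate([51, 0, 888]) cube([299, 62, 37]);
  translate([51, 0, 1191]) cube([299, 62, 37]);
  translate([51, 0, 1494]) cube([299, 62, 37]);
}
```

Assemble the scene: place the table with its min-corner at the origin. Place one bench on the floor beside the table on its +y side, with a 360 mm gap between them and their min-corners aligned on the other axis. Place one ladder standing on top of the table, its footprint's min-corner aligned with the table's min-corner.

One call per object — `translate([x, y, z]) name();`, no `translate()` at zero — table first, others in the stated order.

table();
translate([0, 885, 0]) bench();
translate([0, 0, 730]) ladder();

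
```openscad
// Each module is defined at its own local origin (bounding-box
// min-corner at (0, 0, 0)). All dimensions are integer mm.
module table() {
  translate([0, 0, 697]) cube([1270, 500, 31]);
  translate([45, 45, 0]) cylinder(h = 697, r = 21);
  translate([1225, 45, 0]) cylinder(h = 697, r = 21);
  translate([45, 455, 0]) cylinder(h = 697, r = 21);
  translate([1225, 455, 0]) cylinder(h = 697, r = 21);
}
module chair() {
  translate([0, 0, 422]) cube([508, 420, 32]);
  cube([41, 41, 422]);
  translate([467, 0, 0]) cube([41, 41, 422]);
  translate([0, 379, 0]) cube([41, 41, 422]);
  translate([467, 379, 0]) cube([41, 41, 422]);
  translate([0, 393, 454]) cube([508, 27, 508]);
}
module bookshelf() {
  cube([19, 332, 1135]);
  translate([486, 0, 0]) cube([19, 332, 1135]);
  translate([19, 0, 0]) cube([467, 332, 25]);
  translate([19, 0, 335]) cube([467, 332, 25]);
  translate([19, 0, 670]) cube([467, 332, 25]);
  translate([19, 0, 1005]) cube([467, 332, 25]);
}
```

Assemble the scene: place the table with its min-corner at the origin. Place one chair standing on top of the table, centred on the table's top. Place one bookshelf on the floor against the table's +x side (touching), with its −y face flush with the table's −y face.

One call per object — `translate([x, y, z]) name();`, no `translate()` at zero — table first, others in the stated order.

table();
translate([381, 40, 728]) chair();
translate([1270, 0, 0]) bookshelf();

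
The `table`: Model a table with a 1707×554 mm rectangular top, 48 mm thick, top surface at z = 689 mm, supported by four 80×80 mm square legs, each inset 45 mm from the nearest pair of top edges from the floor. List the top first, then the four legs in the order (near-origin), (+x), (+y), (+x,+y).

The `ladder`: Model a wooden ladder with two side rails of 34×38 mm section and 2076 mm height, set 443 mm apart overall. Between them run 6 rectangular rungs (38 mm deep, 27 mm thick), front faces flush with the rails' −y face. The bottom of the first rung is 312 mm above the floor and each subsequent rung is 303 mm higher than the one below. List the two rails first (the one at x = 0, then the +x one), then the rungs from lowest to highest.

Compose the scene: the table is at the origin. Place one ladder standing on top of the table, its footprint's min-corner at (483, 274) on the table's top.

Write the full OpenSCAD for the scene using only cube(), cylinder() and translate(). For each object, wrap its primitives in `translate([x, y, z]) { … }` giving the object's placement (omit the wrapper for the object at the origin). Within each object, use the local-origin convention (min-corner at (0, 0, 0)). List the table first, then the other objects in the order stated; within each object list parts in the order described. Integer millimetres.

translate([0, 0, 641]) cube([1707, 554, 48]);
translate([45, 45, 0]) cube([80, 80, 641]);
translate([1582, 45, 0]) cube([80, 80, 641]);
translate([45, 429, 0]) cube([80, 80, 641]);
translate([1582, 429, 0]) cube([80, 80, 641]);
translate([483, 274, 689]) {
  cube([34, 38, 2076]);
  translate([409, 0, 0]) cube([34, 38, 2076]);
  translate([34, 0, 312]) cube([375, 38, 27]);
  translate([34, 0, 615]) cube([375, 38, 27]);
  translate([34, 0, 918]) cube([375, 38, 27]);
  translate([34, 0, 1221]) cube([375, 38, 27]);
  translate([34, 0, 1524]) cube([375, 38, 27]);
  translate([34, 0, 1827]) cube([375, 38, 27]);
}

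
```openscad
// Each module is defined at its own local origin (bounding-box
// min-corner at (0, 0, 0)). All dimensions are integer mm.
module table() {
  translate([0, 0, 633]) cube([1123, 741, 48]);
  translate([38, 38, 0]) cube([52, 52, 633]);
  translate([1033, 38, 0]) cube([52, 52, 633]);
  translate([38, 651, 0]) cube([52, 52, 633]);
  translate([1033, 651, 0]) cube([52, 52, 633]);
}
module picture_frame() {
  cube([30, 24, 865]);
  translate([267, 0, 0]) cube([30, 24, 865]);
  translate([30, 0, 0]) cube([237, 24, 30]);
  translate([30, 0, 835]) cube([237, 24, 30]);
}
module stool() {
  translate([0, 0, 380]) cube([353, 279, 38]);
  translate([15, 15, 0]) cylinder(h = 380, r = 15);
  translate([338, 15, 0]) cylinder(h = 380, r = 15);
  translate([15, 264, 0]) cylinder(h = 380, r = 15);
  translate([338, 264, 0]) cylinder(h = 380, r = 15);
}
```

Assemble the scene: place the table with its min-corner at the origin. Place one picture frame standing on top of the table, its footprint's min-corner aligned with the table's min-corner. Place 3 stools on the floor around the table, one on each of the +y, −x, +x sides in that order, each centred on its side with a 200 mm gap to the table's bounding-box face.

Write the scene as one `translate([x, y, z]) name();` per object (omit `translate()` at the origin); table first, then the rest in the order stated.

table();
translate([0, 0, 681]) picture_frame();
translate([385, 941, 0]) stool();
translate([-553, 231, 0]) stool();
translate([1323, 231, 0]) stool();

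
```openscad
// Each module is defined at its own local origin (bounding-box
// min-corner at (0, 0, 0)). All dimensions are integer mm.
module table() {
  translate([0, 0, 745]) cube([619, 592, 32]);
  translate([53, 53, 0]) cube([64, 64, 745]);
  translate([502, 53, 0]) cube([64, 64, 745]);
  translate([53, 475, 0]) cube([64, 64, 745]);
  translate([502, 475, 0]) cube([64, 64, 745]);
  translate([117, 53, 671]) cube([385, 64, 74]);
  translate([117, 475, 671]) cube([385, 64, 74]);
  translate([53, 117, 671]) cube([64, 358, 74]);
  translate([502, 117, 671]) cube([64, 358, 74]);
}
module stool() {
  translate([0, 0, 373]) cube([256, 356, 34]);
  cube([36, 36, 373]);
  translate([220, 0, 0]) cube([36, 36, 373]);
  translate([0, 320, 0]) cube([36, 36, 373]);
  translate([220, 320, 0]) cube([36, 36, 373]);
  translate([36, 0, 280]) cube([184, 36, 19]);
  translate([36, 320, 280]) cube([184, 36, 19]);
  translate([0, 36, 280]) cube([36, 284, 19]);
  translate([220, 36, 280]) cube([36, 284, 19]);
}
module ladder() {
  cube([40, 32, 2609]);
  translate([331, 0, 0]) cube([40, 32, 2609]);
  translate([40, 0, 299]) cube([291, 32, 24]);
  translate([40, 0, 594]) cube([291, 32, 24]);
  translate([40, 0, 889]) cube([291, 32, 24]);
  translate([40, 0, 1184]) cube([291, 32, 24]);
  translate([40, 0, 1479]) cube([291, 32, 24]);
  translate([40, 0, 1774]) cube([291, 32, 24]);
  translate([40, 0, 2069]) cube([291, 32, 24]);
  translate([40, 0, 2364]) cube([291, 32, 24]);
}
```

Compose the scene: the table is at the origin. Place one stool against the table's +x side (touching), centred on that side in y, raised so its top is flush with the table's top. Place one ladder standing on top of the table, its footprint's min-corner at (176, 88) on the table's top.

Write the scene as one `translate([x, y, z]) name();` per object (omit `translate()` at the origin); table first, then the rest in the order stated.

table();
translate([619, 118, 370]) stool();
translate([176, 88, 777]) ladder();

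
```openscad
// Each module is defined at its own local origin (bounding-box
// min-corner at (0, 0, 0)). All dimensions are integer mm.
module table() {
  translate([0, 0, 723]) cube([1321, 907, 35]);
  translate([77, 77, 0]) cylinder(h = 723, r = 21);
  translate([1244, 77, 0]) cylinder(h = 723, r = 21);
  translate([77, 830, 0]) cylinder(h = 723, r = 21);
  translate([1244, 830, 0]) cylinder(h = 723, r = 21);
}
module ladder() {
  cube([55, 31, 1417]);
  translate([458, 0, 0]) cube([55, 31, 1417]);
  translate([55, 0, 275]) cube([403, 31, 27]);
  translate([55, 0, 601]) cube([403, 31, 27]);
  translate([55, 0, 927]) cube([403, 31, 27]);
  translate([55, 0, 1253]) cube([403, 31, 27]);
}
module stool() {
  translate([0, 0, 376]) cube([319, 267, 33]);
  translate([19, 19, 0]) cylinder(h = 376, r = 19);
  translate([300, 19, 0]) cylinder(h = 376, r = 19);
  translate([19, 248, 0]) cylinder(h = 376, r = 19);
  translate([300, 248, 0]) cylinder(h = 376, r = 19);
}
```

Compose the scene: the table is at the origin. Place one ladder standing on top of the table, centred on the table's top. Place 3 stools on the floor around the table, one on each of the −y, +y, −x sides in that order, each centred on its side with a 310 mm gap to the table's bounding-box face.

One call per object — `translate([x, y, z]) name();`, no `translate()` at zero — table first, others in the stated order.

table();
translate([404, 438, 758]) ladder();
translate([501, -577, 0]) stool();
translate([501, 1217, 0]) stool();
translate([-629, 320, 0]) stool();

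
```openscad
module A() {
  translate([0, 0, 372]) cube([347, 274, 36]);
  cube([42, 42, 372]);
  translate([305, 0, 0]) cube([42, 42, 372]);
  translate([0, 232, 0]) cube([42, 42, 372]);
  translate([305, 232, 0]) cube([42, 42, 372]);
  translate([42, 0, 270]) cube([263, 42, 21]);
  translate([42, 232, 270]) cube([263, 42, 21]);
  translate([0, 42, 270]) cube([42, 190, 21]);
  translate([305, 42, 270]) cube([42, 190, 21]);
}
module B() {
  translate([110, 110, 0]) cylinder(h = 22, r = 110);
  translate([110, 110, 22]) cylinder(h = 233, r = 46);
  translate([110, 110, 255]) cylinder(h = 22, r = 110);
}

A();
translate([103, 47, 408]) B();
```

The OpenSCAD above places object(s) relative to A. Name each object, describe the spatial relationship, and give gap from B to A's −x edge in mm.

A is a stool. B is a spool. The spool is on top of the stool. The gap from the spool to the stool's −x edge is 103 mm.

The spool's min-x is at 103; the stool's min-x is 0; gap = 103 mm.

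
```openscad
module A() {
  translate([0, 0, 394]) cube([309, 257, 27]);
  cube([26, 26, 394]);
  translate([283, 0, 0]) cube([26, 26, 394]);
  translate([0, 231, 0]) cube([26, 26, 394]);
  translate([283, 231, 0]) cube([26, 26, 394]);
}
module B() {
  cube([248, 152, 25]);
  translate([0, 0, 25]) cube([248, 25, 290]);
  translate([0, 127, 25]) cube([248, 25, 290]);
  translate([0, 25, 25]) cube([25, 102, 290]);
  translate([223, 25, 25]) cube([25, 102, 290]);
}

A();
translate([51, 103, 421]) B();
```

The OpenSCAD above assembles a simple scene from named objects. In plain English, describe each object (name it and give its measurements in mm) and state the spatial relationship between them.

A is a four-legged stool. The seat is a 309×257×27 mm slab whose top surface is at z = 421 mm; four square legs, each 26×26 mm in cross-section, run from the floor (z = 0) to the underside of the seat, each flush with a corner of the seat.

B is an open-topped rectangular box: outside dimensions 248×152×315 mm, with a uniform wall and base thickness of 25 mm. The base is a full 248×152 slab on the floor; four walls sit on top of the base. The front and back walls (the −y and +y sides) span the full width; the two side walls fit between them.

The open box is on top of the stool.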